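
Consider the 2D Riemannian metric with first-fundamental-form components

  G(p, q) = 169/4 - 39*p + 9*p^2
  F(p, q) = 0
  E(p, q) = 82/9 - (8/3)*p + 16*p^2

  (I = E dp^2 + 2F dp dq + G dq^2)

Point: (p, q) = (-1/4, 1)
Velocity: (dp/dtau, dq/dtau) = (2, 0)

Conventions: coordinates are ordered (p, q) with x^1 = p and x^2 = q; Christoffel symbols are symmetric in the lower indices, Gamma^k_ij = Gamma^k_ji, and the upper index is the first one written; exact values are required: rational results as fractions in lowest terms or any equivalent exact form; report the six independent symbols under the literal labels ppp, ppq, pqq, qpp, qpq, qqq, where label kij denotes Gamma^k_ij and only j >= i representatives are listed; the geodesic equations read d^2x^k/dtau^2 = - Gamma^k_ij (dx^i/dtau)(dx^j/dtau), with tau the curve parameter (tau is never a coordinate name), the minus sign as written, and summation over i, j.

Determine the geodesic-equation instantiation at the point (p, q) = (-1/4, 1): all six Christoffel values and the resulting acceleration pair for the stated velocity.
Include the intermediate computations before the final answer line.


E = 97/9, F = 0, G = 841/16 at the point
E_p = -32/3, E_q = 0, F_p = 0, F_q = 0, G_p = -87/2, G_q = 0
EG - F^2 = 81577/144;  g^inv = (144/81577) * [[841/16, 0], [0, 97/9]]
first-kind symbols [ij,l] = (1/2)(d_i g_jl + d_j g_il - d_l g_ij): [pp,p] = E_p/2 = -16/3, [pp,q] = F_p - E_q/2 = 0, [pq,p] = E_q/2 = 0, [pq,q] = G_p/2 = -87/4, [qq,p] = F_q - G_p/2 = 87/4, [qq,q] = G_q/2 = 0
Gamma^p_ij = (G*[ij,p] - F*[ij,q])/(EG - F^2), Gamma^q_ij = (E*[ij,q] - F*[ij,p])/(EG - F^2)
Gamma_ppp = -48/97, Gamma_ppq = 0, Gamma_pqq = 783/388, Gamma_qpp = 0, Gamma_qpq = -12/29, Gamma_qqq = 0
d^2p/dtau^2 = -(Gamma_ppp*(2)^2 + 2*Gamma_ppq*(2)*(0) + Gamma_pqq*(0)^2) = 192/97
d^2q/dtau^2 = -(Gamma_qpp*(2)^2 + 2*Gamma_qpq*(2)*(0) + Gamma_qqq*(0)^2) = 0

Answer: Gamma_ppp = -48/97, Gamma_ppq = 0, Gamma_pqq = 783/388, Gamma_qpp = 0, Gamma_qpq = -12/29, Gamma_qqq = 0; accelerations (d^2p/dtau^2, d^2q/dtau^2) = (192/97, 0)


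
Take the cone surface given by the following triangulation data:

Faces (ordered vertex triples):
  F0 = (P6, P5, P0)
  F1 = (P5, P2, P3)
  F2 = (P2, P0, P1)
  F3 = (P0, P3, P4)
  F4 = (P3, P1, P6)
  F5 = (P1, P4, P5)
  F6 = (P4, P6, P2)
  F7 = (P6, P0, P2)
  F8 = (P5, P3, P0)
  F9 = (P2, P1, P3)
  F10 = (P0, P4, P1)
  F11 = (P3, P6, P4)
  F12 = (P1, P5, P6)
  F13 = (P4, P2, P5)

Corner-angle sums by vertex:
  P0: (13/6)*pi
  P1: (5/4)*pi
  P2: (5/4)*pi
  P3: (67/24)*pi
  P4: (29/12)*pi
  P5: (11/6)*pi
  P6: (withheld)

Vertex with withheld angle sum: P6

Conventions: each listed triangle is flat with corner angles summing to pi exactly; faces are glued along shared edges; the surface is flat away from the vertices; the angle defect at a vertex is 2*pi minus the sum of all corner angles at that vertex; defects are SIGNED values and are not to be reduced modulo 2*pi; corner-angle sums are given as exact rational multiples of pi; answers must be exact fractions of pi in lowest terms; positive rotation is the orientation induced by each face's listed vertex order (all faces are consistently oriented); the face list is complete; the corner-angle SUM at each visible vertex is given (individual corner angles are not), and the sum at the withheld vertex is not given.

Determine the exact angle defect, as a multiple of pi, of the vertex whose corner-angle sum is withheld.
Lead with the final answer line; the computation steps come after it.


Answer: defect(P6) = (-7/24)*pi

V = 7, E = 21, F = 14; chi = V - E + F = 0
Gauss-Bonnet: total defect = 2*pi*chi = 0; visible defects sum to (7/24)*pi


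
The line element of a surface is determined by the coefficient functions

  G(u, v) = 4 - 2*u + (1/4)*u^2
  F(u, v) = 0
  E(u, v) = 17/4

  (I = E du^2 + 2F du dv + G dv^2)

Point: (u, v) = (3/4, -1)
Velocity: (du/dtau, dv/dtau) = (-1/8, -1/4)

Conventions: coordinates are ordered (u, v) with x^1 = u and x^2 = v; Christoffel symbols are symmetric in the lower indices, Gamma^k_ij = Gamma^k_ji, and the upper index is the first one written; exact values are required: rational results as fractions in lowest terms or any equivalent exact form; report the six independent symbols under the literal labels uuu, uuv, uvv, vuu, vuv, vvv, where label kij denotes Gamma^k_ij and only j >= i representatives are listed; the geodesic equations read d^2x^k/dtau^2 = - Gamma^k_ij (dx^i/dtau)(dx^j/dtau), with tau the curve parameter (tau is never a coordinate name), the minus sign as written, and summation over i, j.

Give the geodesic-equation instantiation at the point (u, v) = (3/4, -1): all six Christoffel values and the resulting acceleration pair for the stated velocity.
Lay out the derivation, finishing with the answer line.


E = 17/4, F = 0, G = 169/64 at the point
E_u = 0, E_v = 0, F_u = 0, F_v = 0, G_u = -13/8, G_v = 0
EG - F^2 = 2873/256;  g^inv = (256/2873) * [[169/64, 0], [0, 17/4]]
first-kind symbols [ij,l] = (1/2)(d_i g_jl + d_j g_il - d_l g_ij): [uu,u] = E_u/2 = 0, [uu,v] = F_u - E_v/2 = 0, [uv,u] = E_v/2 = 0, [uv,v] = G_u/2 = -13/16, [vv,u] = F_v - G_u/2 = 13/16, [vv,v] = G_v/2 = 0
Gamma^u_ij = (G*[ij,u] - F*[ij,v])/(EG - F^2), Gamma^v_ij = (E*[ij,v] - F*[ij,u])/(EG - F^2)
Gamma_uuu = 0, Gamma_uuv = 0, Gamma_uvv = 13/68, Gamma_vuu = 0, Gamma_vuv = -4/13, Gamma_vvv = 0
d^2u/dtau^2 = -(Gamma_uuu*(-1/8)^2 + 2*Gamma_uuv*(-1/8)*(-1/4) + Gamma_uvv*(-1/4)^2) = -13/1088
d^2v/dtau^2 = -(Gamma_vuu*(-1/8)^2 + 2*Gamma_vuv*(-1/8)*(-1/4) + Gamma_vvv*(-1/4)^2) = 1/52

Answer: Gamma_uuu = 0, Gamma_uuv = 0, Gamma_uvv = 13/68, Gamma_vuu = 0, Gamma_vuv = -4/13, Gamma_vvv = 0; accelerations (d^2u/dtau^2, d^2v/dtau^2) = (-13/1088, 1/52)


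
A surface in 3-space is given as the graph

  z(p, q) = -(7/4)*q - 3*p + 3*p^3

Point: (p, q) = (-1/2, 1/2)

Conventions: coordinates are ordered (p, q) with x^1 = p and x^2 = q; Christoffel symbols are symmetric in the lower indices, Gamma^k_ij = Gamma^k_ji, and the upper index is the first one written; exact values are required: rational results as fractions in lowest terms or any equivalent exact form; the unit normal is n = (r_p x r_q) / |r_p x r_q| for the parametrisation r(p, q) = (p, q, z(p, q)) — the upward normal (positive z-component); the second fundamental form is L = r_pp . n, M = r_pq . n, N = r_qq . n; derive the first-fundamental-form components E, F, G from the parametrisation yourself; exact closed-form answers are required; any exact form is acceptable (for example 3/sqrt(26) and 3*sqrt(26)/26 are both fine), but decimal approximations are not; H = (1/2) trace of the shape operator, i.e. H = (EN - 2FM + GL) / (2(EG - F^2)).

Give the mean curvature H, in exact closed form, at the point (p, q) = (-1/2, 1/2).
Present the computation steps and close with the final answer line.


z_p = -3/4, z_q = -7/4, z_pp = -9, z_pq = 0, z_qq = 0
E = 25/16, F = 21/16, G = 65/16; answer radicand W^2 = 37/8
unnormalised second-form numerators: l = -9, m = 0, n = 0; L = l/sqrt(37/8), and similarly M = m/sqrt(W^2), N = n/sqrt(W^2)
H = (E*n - 2*F*m + G*l) / (2*(EG - F^2)*sqrt(W^2)); E*n - 2*F*m + G*l = -585/16, EG - F^2 = 37/8, so H = (-585/148)/sqrt(37/8)

Answer: H = -585*sqrt(74)/2738


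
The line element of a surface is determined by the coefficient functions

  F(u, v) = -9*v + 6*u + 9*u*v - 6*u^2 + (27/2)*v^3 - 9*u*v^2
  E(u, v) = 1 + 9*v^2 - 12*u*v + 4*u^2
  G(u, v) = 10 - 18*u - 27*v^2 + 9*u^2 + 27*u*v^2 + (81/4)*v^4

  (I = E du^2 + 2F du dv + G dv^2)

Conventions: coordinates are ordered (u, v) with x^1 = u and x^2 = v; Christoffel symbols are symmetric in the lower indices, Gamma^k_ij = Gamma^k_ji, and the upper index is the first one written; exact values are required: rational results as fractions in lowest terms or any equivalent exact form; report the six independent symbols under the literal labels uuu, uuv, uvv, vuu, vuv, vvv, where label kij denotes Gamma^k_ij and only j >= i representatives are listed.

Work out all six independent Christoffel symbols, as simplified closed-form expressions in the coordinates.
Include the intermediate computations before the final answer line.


E = 1 + 9*v^2 - 12*u*v + 4*u^2; F = -9*v + 6*u + 9*u*v - 6*u^2 + (27/2)*v^3 - 9*u*v^2; G = 10 - 18*u - 27*v^2 + 9*u^2 + 27*u*v^2 + (81/4)*v^4
Gamma^k_ij = (1/2) g^{kl} (d_i g_jl + d_j g_il - d_l g_ij), with g^inv = (1/(EG-F^2)) [[G, -F], [-F, E]]
first partials: E_u = -12*v + 8*u, E_v = 18*v - 12*u, F_u = 6 + 9*v - 12*u - 9*v^2, F_v = -9 + 9*u + (81/2)*v^2 - 18*u*v, G_u = -18 + 18*u + 27*v^2, G_v = -54*v + 54*u*v + 81*v^3
D = EG - F^2 = 10 - 18*u - 18*v^2 - 12*u*v + 13*u^2 + 27*u*v^2 + (81/4)*v^4
expanded: Gamma^u_uu = (G E_u - 2F F_u + F E_v)/(2D), Gamma^u_uv = (G E_v - F G_u)/(2D), Gamma^u_vv = (2G F_v - G G_u - F G_v)/(2D), Gamma^v_uu = (2E F_u - E E_v - F E_u)/(2D), Gamma^v_uv = (E G_u - F E_v)/(2D), Gamma^v_vv = (E G_v - 2F F_v + F G_u)/(2D); substitute and cancel common factors

Answer: Gamma_uuu = (16*u - 24*v)/(52*u^2 + 108*u*v^2 - 48*u*v - 72*u + 81*v^4 - 72*v^2 + 40), Gamma_uuv = (-24*u + 36*v)/(52*u^2 + 108*u*v^2 - 48*u*v - 72*u + 81*v^4 - 72*v^2 + 40), Gamma_uvv = (-72*u*v + 108*v^2)/(52*u^2 + 108*u*v^2 - 48*u*v - 72*u + 81*v^4 - 72*v^2 + 40), Gamma_vuu = (-24*u - 36*v^2 + 24)/(52*u^2 + 108*u*v^2 - 48*u*v - 72*u + 81*v^4 - 72*v^2 + 40), Gamma_vuv = (36*u + 54*v^2 - 36)/(52*u^2 + 108*u*v^2 - 48*u*v - 72*u + 81*v^4 - 72*v^2 + 40), Gamma_vvv = (108*u*v + 162*v^3 - 108*v)/(52*u^2 + 108*u*v^2 - 48*u*v - 72*u + 81*v^4 - 72*v^2 + 40)


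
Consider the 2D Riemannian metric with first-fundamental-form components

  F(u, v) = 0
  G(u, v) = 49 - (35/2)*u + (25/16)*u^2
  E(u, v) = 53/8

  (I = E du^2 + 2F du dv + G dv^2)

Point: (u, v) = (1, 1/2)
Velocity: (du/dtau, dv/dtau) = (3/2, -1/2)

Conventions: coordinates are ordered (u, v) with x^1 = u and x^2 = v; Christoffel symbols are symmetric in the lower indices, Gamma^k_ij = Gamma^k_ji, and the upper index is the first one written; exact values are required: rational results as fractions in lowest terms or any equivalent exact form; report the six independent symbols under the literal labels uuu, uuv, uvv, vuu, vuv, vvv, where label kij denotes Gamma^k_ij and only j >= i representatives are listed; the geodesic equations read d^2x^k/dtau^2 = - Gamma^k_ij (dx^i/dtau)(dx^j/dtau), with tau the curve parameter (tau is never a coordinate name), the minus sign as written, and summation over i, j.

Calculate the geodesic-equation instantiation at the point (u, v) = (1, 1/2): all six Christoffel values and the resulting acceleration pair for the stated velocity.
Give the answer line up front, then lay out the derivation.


Answer: Gamma_uuu = 0, Gamma_uuv = 0, Gamma_uvv = 115/106, Gamma_vuu = 0, Gamma_vuv = -5/23, Gamma_vvv = 0; accelerations (d^2u/dtau^2, d^2v/dtau^2) = (-115/424, -15/46)

E = 53/8, F = 0, G = 529/16 at the point
E_u = 0, E_v = 0, F_u = 0, F_v = 0, G_u = -115/8, G_v = 0
EG - F^2 = 28037/128;  g^inv = (128/28037) * [[529/16, 0], [0, 53/8]]
first-kind symbols [ij,l] = (1/2)(d_i g_jl + d_j g_il - d_l g_ij): [uu,u] = E_u/2 = 0, [uu,v] = F_u - E_v/2 = 0, [uv,u] = E_v/2 = 0, [uv,v] = G_u/2 = -115/16, [vv,u] = F_v - G_u/2 = 115/16, [vv,v] = G_v/2 = 0
Gamma^u_ij = (G*[ij,u] - F*[ij,v])/(EG - F^2), Gamma^v_ij = (E*[ij,v] - F*[ij,u])/(EG - F^2)
Gamma_uuu = 0, Gamma_uuv = 0, Gamma_uvv = 115/106, Gamma_vuu = 0, Gamma_vuv = -5/23, Gamma_vvv = 0
d^2u/dtau^2 = -(Gamma_uuu*(3/2)^2 + 2*Gamma_uuv*(3/2)*(-1/2) + Gamma_uvv*(-1/2)^2) = -115/424
d^2v/dtau^2 = -(Gamma_vuu*(3/2)^2 + 2*Gamma_vuv*(3/2)*(-1/2) + Gamma_vvv*(-1/2)^2) = -15/46


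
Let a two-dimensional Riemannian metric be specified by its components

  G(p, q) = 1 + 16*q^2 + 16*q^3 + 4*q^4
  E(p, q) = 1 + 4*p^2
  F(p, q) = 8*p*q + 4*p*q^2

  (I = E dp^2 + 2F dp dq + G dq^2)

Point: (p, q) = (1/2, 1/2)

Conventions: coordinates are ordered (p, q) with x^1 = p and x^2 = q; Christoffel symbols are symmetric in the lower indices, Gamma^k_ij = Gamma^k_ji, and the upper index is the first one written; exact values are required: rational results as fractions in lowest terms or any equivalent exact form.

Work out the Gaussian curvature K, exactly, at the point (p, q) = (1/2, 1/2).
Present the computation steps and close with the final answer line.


E = 2, F = 5/2, G = 29/4, EG - F^2 = 33/4 at the point
E_p = 4, E_q = 0, F_p = 5, F_q = 6, G_p = 0, G_q = 30
E_qq = 0, F_pq = 12, G_pp = 0
Apply the Brioschi formula K = (det M1 - det M2)/(EG - F^2)^2 over the derivative matrices of E, F, G.
M1 = [[-E_qq/2 + F_pq - G_pp/2, E_p/2, F_p - E_q/2], [F_q - G_p/2, E, F], [G_q/2, F, G]] = [[12, 2, 5], [6, 2, 5/2], [15, 5/2, 29/4]]; det M1 = 12
M2 = [[0, E_q/2, G_p/2], [E_q/2, E, F], [G_p/2, F, G]] = [[0, 0, 0], [0, 2, 5/2], [0, 5/2, 29/4]]; det M2 = 0
det M1 - det M2 = 12; K = 12 / (33/4)^2 = 64/363

Answer: K = 64/363


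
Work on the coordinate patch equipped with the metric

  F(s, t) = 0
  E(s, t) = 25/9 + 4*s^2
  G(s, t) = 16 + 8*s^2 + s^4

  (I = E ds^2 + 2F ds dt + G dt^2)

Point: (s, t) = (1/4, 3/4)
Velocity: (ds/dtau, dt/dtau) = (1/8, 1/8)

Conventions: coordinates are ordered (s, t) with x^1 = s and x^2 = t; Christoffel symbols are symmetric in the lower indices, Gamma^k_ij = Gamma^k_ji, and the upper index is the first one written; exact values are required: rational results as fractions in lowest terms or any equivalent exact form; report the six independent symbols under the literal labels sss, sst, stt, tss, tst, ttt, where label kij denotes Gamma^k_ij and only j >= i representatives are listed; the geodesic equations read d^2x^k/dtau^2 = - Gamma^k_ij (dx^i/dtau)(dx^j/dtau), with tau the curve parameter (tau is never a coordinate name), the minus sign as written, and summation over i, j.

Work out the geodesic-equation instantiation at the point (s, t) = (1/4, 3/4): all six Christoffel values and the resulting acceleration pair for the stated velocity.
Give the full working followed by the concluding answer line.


E = 109/36, F = 0, G = 4225/256 at the point
E_s = 2, E_t = 0, F_s = 0, F_t = 0, G_s = 65/16, G_t = 0
EG - F^2 = 460525/9216;  g^inv = (9216/460525) * [[4225/256, 0], [0, 109/36]]
first-kind symbols [ij,l] = (1/2)(d_i g_jl + d_j g_il - d_l g_ij): [ss,s] = E_s/2 = 1, [ss,t] = F_s - E_t/2 = 0, [st,s] = E_t/2 = 0, [st,t] = G_s/2 = 65/32, [tt,s] = F_t - G_s/2 = -65/32, [tt,t] = G_t/2 = 0
Gamma^s_ij = (G*[ij,s] - F*[ij,t])/(EG - F^2), Gamma^t_ij = (E*[ij,t] - F*[ij,s])/(EG - F^2)
Gamma_sss = 36/109, Gamma_sst = 0, Gamma_stt = -585/872, Gamma_tss = 0, Gamma_tst = 8/65, Gamma_ttt = 0
d^2s/dtau^2 = -(Gamma_sss*(1/8)^2 + 2*Gamma_sst*(1/8)*(1/8) + Gamma_stt*(1/8)^2) = 297/55808
d^2t/dtau^2 = -(Gamma_tss*(1/8)^2 + 2*Gamma_tst*(1/8)*(1/8) + Gamma_ttt*(1/8)^2) = -1/260

Answer: Gamma_sss = 36/109, Gamma_sst = 0, Gamma_stt = -585/872, Gamma_tss = 0, Gamma_tst = 8/65, Gamma_ttt = 0; accelerations (d^2s/dtau^2, d^2t/dtau^2) = (297/55808, -1/260)


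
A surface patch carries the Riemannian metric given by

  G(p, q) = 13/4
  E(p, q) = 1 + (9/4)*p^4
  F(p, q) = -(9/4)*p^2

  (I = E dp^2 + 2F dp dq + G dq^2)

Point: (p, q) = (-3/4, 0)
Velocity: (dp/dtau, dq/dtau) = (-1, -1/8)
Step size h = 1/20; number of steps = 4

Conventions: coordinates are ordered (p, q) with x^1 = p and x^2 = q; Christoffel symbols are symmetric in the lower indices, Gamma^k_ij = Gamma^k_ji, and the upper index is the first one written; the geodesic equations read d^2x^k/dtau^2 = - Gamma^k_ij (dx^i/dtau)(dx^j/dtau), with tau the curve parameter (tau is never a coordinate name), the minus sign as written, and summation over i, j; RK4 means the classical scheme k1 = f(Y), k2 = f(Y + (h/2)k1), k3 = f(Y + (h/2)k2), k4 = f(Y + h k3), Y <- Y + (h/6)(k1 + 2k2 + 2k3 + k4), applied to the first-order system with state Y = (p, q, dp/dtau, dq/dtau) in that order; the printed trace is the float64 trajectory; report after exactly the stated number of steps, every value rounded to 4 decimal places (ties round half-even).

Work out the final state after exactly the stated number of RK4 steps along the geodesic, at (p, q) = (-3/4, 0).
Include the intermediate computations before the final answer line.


f(Y) = (dp/dtau, dq/dtau, -Gamma^p_ij Y'^i Y'^j, -Gamma^q_ij Y'^i Y'^j) with the Gammas evaluated at the stage position; h = 0.050000; intermediate values shown to 6 dp
step 0: p = -0.7500, q = 0.0000, dp/dtau = -1.0000, dq/dtau = -0.1250
step 1:
  k1: at (p, q) = (-0.750000, 0.000000), (dp/dtau, dq/dtau) = (-1.000000, -0.125000); Gamma_ppp = -0.479172, Gamma_ppq = 0.000000, Gamma_pqq = 0.000000, Gamma_qpp = 0.851861, Gamma_qpq = 0.000000, Gamma_qqq = 0.000000; k1 = (-1.000000, -0.125000, 0.479172, -0.851861)
  k2: at (p, q) = (-0.775000, -0.003125), (dp/dtau, dq/dtau) = (-0.988021, -0.146297); Gamma_ppp = -0.515716, Gamma_ppq = 0.000000, Gamma_pqq = 0.000000, Gamma_qpp = 0.858633, Gamma_qpq = 0.000000, Gamma_qqq = 0.000000; k2 = (-0.988021, -0.146297, 0.503435, -0.838185)
  k3: at (p, q) = (-0.774701, -0.003657), (dp/dtau, dq/dtau) = (-0.987414, -0.145955); Gamma_ppp = -0.515278, Gamma_ppq = 0.000000, Gamma_pqq = 0.000000, Gamma_qpp = 0.858566, Gamma_qpq = 0.000000, Gamma_qqq = 0.000000; k3 = (-0.987414, -0.145955, 0.502389, -0.837091)
  k4: at (p, q) = (-0.799371, -0.007298), (dp/dtau, dq/dtau) = (-0.974881, -0.166855); Gamma_ppp = -0.551387, Gamma_ppq = 0.000000, Gamma_pqq = 0.000000, Gamma_qpp = 0.862899, Gamma_qpq = 0.000000, Gamma_qqq = 0.000000; k4 = (-0.974881, -0.166855, 0.524033, -0.820092)
  Y <- Y + (h/6)(k1 + 2k2 + 2k3 + k4): p = -0.7994, q = -0.0073, dp/dtau = -0.9749, dq/dtau = -0.1669
step 2:
  k1: at (p, q) = (-0.799381, -0.007303), (dp/dtau, dq/dtau) = (-0.974876, -0.166854); Gamma_ppp = -0.551402, Gamma_ppq = 0.000000, Gamma_pqq = 0.000000, Gamma_qpp = 0.862900, Gamma_qpq = 0.000000, Gamma_qqq = 0.000000; k1 = (-0.974876, -0.166854, 0.524043, -0.820086)
  k2: at (p, q) = (-0.823753, -0.011474), (dp/dtau, dq/dtau) = (-0.961775, -0.187356); Gamma_ppp = -0.586879, Gamma_ppq = 0.000000, Gamma_pqq = 0.000000, Gamma_qpp = 0.864878, Gamma_qpq = 0.000000, Gamma_qqq = 0.000000; k2 = (-0.961775, -0.187356, 0.542870, -0.800022)
  k3: at (p, q) = (-0.823426, -0.011987), (dp/dtau, dq/dtau) = (-0.961304, -0.186855); Gamma_ppp = -0.586405, Gamma_ppq = 0.000000, Gamma_pqq = 0.000000, Gamma_qpp = 0.864866, Gamma_qpq = 0.000000, Gamma_qqq = 0.000000; k3 = (-0.961304, -0.186855, 0.541901, -0.799228)
  k4: at (p, q) = (-0.847446, -0.016646), (dp/dtau, dq/dtau) = (-0.947781, -0.206816); Gamma_ppp = -0.620962, Gamma_ppq = 0.000000, Gamma_pqq = 0.000000, Gamma_qpp = 0.864650, Gamma_qpq = 0.000000, Gamma_qqq = 0.000000; k4 = (-0.947781, -0.206816, 0.557804, -0.776706)
  Y <- Y + (h/6)(k1 + 2k2 + 2k3 + k4): p = -0.8475, q = -0.0167, dp/dtau = -0.9478, dq/dtau = -0.2068
step 3:
  k1: at (p, q) = (-0.847455, -0.016654), (dp/dtau, dq/dtau) = (-0.947781, -0.206815); Gamma_ppp = -0.620974, Gamma_ppq = 0.000000, Gamma_pqq = 0.000000, Gamma_qpp = 0.864650, Gamma_qpq = 0.000000, Gamma_qqq = 0.000000; k1 = (-0.947781, -0.206815, 0.557814, -0.776706)
  k2: at (p, q) = (-0.871149, -0.021824), (dp/dtau, dq/dtau) = (-0.933836, -0.226233); Gamma_ppp = -0.654449, Gamma_ppq = 0.000000, Gamma_pqq = 0.000000, Gamma_qpp = 0.862364, Gamma_qpq = 0.000000, Gamma_qqq = 0.000000; k2 = (-0.933836, -0.226233, 0.570712, -0.752024)
  k3: at (p, q) = (-0.870801, -0.022310), (dp/dtau, dq/dtau) = (-0.933514, -0.225616); Gamma_ppp = -0.653962, Gamma_ppq = 0.000000, Gamma_pqq = 0.000000, Gamma_qpp = 0.862412, Gamma_qpq = 0.000000, Gamma_qqq = 0.000000; k3 = (-0.933514, -0.225616, 0.569893, -0.751547)
  k4: at (p, q) = (-0.894130, -0.027935), (dp/dtau, dq/dtau) = (-0.919287, -0.244392); Gamma_ppp = -0.686150, Gamma_ppq = 0.000000, Gamma_pqq = 0.000000, Gamma_qpp = 0.858257, Gamma_qpq = 0.000000, Gamma_qqq = 0.000000; k4 = (-0.919287, -0.244392, 0.579857, -0.725303)
  Y <- Y + (h/6)(k1 + 2k2 + 2k3 + k4): p = -0.8941, q = -0.0279, dp/dtau = -0.9193, dq/dtau = -0.2444
step 4:
  k1: at (p, q) = (-0.894136, -0.027945), (dp/dtau, dq/dtau) = (-0.919291, -0.244391); Gamma_ppp = -0.686158, Gamma_ppq = 0.000000, Gamma_pqq = 0.000000, Gamma_qpp = 0.858256, Gamma_qpq = 0.000000, Gamma_qqq = 0.000000; k1 = (-0.919291, -0.244391, 0.579869, -0.725308)
  k2: at (p, q) = (-0.917118, -0.034054), (dp/dtau, dq/dtau) = (-0.904794, -0.262524); Gamma_ppp = -0.716941, Gamma_ppq = 0.000000, Gamma_pqq = 0.000000, Gamma_qpp = 0.852379, Gamma_qpq = 0.000000, Gamma_qqq = 0.000000; k2 = (-0.904794, -0.262524, 0.586925, -0.697801)
  k3: at (p, q) = (-0.916756, -0.034508), (dp/dtau, dq/dtau) = (-0.904618, -0.261836); Gamma_ppp = -0.716463, Gamma_ppq = 0.000000, Gamma_pqq = 0.000000, Gamma_qpp = 0.852484, Gamma_qpq = 0.000000, Gamma_qqq = 0.000000; k3 = (-0.904618, -0.261836, 0.586305, -0.697616)
  k4: at (p, q) = (-0.939367, -0.041036), (dp/dtau, dq/dtau) = (-0.889975, -0.279272); Gamma_ppp = -0.745724, Gamma_ppq = 0.000000, Gamma_pqq = 0.000000, Gamma_qpp = 0.845099, Gamma_qpq = 0.000000, Gamma_qqq = 0.000000; k4 = (-0.889975, -0.279272, 0.590656, -0.669366)
  Y <- Y + (h/6)(k1 + 2k2 + 2k3 + k4): p = -0.9394, q = -0.0410, dp/dtau = -0.8900, dq/dtau = -0.2793

Answer: p = -0.9394, q = -0.0410, dp/dtau = -0.8900, dq/dtau = -0.2793


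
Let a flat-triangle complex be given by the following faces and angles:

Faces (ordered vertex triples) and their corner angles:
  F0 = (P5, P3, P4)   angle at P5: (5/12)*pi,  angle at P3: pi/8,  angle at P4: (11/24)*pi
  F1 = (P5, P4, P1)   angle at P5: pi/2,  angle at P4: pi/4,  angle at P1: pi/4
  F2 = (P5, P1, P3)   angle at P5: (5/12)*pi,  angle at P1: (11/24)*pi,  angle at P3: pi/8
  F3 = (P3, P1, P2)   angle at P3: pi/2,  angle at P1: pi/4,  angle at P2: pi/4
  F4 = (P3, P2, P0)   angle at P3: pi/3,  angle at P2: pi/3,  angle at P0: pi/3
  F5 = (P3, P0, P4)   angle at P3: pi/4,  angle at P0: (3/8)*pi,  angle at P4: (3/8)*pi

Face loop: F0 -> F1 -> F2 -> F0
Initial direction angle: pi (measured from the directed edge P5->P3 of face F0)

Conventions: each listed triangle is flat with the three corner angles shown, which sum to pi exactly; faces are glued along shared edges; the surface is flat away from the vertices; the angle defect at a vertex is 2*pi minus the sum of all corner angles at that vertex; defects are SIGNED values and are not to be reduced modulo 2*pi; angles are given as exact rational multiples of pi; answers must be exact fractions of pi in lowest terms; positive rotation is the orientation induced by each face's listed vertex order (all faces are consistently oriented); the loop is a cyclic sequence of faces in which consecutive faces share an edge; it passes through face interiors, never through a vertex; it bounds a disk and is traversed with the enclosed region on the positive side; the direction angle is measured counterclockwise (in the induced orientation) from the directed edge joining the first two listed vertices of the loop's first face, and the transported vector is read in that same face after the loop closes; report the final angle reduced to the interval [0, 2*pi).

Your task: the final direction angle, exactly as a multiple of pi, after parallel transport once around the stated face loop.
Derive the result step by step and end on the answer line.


enclosed vertex P5: corner angles sum to (4/3)*pi, defect = 2*pi - (4/3)*pi = (2/3)*pi
the final direction is the initial angle plus the enclosed defects, taken mod 2*pi in the induced orientation
final angle = pi + (2/3)*pi = (5/3)*pi (mod 2*pi)

Answer: final direction angle = (5/3)*pi


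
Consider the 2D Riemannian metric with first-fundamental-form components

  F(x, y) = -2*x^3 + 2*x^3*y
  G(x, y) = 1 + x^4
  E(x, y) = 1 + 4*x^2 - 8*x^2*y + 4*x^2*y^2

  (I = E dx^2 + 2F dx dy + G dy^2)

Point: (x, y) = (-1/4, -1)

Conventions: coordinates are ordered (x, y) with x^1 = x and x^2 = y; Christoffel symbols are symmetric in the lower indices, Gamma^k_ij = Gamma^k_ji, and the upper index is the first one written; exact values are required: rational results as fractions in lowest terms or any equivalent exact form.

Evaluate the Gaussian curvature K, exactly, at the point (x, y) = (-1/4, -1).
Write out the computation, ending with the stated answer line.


E = 2, F = 1/16, G = 257/256, EG - F^2 = 513/256 at the point
E_x = -8, E_y = -1, F_x = -3/4, F_y = -1/32, G_x = -1/16, G_y = 0
E_yy = 1/2, F_xy = 3/8, G_xx = 3/4
Brioschi: K = (det M1 - det M2) / (EG - F^2)^2 with the standard first/second-derivative matrices M1, M2.
M1 = [[-E_yy/2 + F_xy - G_xx/2, E_x/2, F_x - E_y/2], [F_y - G_x/2, E, F], [G_y/2, F, G]] = [[-1/4, -4, -1/4], [0, 2, 1/16], [0, 1/16, 257/256]]; det M1 = -513/1024
M2 = [[0, E_y/2, G_x/2], [E_y/2, E, F], [G_x/2, F, G]] = [[0, -1/2, -1/32], [-1/2, 2, 1/16], [-1/32, 1/16, 257/256]]; det M2 = -257/1024
det M1 - det M2 = -1/4; K = -1/4 / (513/256)^2 = -16384/263169

Answer: K = -16384/263169


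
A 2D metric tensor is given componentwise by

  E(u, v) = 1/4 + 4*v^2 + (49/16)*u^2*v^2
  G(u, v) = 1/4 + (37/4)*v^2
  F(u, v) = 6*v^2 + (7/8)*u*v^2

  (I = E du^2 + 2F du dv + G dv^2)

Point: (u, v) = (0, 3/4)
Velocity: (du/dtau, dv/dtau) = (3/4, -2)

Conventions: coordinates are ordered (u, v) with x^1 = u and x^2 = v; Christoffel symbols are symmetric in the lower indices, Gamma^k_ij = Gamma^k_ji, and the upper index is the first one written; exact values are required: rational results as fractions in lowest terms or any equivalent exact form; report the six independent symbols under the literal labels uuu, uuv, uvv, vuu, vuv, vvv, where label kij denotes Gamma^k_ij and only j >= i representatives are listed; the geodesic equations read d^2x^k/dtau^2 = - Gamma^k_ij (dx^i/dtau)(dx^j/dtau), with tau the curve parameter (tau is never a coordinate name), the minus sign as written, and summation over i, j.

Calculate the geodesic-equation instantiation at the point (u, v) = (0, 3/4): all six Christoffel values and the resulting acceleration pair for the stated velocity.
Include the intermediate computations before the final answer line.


E = 5/2, F = 27/8, G = 349/64 at the point
E_u = 0, E_v = 6, F_u = 63/128, F_v = 9, G_u = 0, G_v = 111/8
EG - F^2 = 287/128;  g^inv = (128/287) * [[349/64, -27/8], [-27/8, 5/2]]
first-kind symbols [ij,l] = (1/2)(d_i g_jl + d_j g_il - d_l g_ij): [uu,u] = E_u/2 = 0, [uu,v] = F_u - E_v/2 = -321/128, [uv,u] = E_v/2 = 3, [uv,v] = G_u/2 = 0, [vv,u] = F_v - G_u/2 = 9, [vv,v] = G_v/2 = 111/16
Gamma^u_ij = (G*[ij,u] - F*[ij,v])/(EG - F^2), Gamma^v_ij = (E*[ij,v] - F*[ij,u])/(EG - F^2)
Gamma_uuu = 8667/2296, Gamma_uuv = 2094/287, Gamma_uvv = 3285/287, Gamma_vuu = -1605/574, Gamma_vuv = -1296/287, Gamma_vvv = -1668/287
d^2u/dtau^2 = -(Gamma_uuu*(3/4)^2 + 2*Gamma_uuv*(3/4)*(-2) + Gamma_uvv*(-2)^2) = -955827/36736
d^2v/dtau^2 = -(Gamma_vuu*(3/4)^2 + 2*Gamma_vuv*(3/4)*(-2) + Gamma_vvv*(-2)^2) = 103533/9184

Answer: Gamma_uuu = 8667/2296, Gamma_uuv = 2094/287, Gamma_uvv = 3285/287, Gamma_vuu = -1605/574, Gamma_vuv = -1296/287, Gamma_vvv = -1668/287; accelerations (d^2u/dtau^2, d^2v/dtau^2) = (-955827/36736, 103533/9184)


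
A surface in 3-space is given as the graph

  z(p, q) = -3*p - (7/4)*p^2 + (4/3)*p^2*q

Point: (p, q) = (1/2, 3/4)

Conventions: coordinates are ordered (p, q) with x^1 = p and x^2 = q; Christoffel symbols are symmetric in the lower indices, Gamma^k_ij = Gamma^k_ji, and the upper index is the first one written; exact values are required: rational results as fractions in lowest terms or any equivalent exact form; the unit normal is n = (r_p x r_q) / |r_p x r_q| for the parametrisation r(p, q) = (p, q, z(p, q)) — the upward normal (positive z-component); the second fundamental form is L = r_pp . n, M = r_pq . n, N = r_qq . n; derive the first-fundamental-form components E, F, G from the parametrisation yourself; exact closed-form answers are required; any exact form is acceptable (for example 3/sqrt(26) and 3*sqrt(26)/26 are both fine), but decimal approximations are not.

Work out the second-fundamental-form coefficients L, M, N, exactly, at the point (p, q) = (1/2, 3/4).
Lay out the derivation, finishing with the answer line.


z_p = -15/4, z_q = 1/3, z_pp = -3/2, z_pq = 4/3, z_qq = 0
E = 241/16, F = -5/4, G = 10/9; answer radicand W^2 = 2185/144
unnormalised second-form numerators: l = -3/2, m = 4/3, n = 0; L = l/sqrt(2185/144), and similarly M = m/sqrt(W^2), N = n/sqrt(W^2)

Answer: L = -18*sqrt(2185)/2185, M = 16*sqrt(2185)/2185, N = 0


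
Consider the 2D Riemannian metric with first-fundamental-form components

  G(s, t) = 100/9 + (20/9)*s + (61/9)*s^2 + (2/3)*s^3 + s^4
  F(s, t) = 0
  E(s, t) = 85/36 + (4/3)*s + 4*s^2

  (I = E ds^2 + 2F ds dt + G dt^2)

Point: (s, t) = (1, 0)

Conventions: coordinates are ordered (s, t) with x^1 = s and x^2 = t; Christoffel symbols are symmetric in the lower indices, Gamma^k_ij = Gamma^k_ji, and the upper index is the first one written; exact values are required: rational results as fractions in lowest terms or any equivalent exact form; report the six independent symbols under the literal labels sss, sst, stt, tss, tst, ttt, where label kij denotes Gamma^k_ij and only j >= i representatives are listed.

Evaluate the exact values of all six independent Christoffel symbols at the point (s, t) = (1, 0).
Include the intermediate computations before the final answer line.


E = 277/36, F = 0, G = 196/9 at the point
E_s = 28/3, E_t = 0, F_s = 0, F_t = 0, G_s = 196/9, G_t = 0
EG - F^2 = 13573/81;  g^inv = (81/13573) * [[196/9, 0], [0, 277/36]]
first-kind symbols [ij,l] = (1/2)(d_i g_jl + d_j g_il - d_l g_ij): [ss,s] = E_s/2 = 14/3, [ss,t] = F_s - E_t/2 = 0, [st,s] = E_t/2 = 0, [st,t] = G_s/2 = 98/9, [tt,s] = F_t - G_s/2 = -98/9, [tt,t] = G_t/2 = 0
Gamma^s_ij = (G*[ij,s] - F*[ij,t])/(EG - F^2), Gamma^t_ij = (E*[ij,t] - F*[ij,s])/(EG - F^2)

Answer: Gamma_sss = 168/277, Gamma_sst = 0, Gamma_stt = -392/277, Gamma_tss = 0, Gamma_tst = 1/2, Gamma_ttt = 0


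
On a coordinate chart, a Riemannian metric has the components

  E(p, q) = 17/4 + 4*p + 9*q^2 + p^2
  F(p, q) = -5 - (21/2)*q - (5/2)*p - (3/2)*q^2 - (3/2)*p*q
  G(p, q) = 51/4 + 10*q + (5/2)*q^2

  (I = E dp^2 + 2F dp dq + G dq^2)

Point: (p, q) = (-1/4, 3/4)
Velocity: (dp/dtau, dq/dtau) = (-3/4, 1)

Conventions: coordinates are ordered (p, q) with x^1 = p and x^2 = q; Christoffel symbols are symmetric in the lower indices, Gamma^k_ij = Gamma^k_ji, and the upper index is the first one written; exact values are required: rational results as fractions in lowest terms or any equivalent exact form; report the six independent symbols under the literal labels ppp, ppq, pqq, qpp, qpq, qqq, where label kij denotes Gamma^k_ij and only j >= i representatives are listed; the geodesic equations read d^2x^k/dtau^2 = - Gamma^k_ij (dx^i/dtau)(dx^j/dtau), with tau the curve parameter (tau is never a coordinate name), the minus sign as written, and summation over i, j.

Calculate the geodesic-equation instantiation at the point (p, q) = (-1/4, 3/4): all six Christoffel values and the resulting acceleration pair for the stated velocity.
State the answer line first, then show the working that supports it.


Answer: Gamma_ppp = -12164/2203, Gamma_ppq = 18711/2203, Gamma_pqq = -46057/4406, Gamma_qpp = -8252/2203, Gamma_qpq = 11070/2203, Gamma_qqq = -12925/2203; accelerations (d^2p/dtau^2, d^2q/dtau^2) = (231749/8812, 136687/8812)

E = 67/8, F = -205/16, G = 693/32 at the point
E_p = 7/2, E_q = 27/2, F_p = -29/8, F_q = -99/8, G_p = 0, G_q = 55/4
EG - F^2 = 2203/128;  g^inv = (128/2203) * [[693/32, 205/16], [205/16, 67/8]]
first-kind symbols [ij,l] = (1/2)(d_i g_jl + d_j g_il - d_l g_ij): [pp,p] = E_p/2 = 7/4, [pp,q] = F_p - E_q/2 = -83/8, [pq,p] = E_q/2 = 27/4, [pq,q] = G_p/2 = 0, [qq,p] = F_q - G_p/2 = -99/8, [qq,q] = G_q/2 = 55/8
Gamma^p_ij = (G*[ij,p] - F*[ij,q])/(EG - F^2), Gamma^q_ij = (E*[ij,q] - F*[ij,p])/(EG - F^2)
Gamma_ppp = -12164/2203, Gamma_ppq = 18711/2203, Gamma_pqq = -46057/4406, Gamma_qpp = -8252/2203, Gamma_qpq = 11070/2203, Gamma_qqq = -12925/2203
d^2p/dtau^2 = -(Gamma_ppp*(-3/4)^2 + 2*Gamma_ppq*(-3/4)*(1) + Gamma_pqq*(1)^2) = 231749/8812
d^2q/dtau^2 = -(Gamma_qpp*(-3/4)^2 + 2*Gamma_qpq*(-3/4)*(1) + Gamma_qqq*(1)^2) = 136687/8812


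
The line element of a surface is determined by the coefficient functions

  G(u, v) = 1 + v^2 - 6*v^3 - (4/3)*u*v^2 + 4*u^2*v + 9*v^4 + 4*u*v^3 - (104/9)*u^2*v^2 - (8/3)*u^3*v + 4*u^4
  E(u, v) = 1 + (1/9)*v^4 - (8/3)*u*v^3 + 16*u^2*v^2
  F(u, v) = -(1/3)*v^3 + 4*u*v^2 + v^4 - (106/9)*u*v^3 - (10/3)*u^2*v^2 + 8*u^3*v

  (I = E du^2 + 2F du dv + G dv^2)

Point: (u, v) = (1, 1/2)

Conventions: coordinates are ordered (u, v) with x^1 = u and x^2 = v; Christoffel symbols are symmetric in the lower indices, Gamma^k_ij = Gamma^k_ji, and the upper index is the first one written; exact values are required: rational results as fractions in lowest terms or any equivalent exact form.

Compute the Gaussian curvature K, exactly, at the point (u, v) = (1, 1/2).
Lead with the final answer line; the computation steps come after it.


Answer: K = -576/1369

E = 673/144, F = 391/144, G = 433/144, EG - F^2 = 481/72 at the point
E_u = 23/3, E_v = 253/18, F_u = 355/36, F_v = 1/12, G_u = 187/18, G_v = -68/9
E_vv = 73/3, F_uv = 25/2, G_uu = 344/9
Brioschi: K = (det M1 - det M2) / (EG - F^2)^2 with the standard first/second-derivative matrices M1, M2.
M1 = [[-E_vv/2 + F_uv - G_uu/2, E_u/2, F_u - E_v/2], [F_v - G_u/2, E, F], [G_v/2, F, G]] = [[-169/9, 23/6, 17/6], [-46/9, 673/144, 391/144], [-34/9, 391/144, 433/144]]; det M1 = -61657/648
M2 = [[0, E_v/2, G_u/2], [E_v/2, E, F], [G_u/2, F, G]] = [[0, 253/36, 187/36], [253/36, 673/144, 391/144], [187/36, 391/144, 433/144]]; det M2 = -49489/648
det M1 - det M2 = -169/9; K = -169/9 / (481/72)^2 = -576/1369


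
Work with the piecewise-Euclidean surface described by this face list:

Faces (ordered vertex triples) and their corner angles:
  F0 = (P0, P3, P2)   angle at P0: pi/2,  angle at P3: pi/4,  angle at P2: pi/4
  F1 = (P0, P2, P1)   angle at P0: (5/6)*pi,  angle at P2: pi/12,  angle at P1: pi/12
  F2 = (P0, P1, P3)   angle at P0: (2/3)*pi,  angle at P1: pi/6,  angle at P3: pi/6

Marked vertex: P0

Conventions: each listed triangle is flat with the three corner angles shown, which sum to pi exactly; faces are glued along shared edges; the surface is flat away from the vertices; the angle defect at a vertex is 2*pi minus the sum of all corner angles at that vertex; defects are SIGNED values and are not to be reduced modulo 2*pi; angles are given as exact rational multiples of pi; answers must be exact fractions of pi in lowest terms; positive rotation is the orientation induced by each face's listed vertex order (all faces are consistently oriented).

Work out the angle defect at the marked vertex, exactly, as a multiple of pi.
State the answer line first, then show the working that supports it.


Answer: defect(P0) = 0

Sum of corner angles at P0: 2*pi
defect = 2*pi - 2*pi


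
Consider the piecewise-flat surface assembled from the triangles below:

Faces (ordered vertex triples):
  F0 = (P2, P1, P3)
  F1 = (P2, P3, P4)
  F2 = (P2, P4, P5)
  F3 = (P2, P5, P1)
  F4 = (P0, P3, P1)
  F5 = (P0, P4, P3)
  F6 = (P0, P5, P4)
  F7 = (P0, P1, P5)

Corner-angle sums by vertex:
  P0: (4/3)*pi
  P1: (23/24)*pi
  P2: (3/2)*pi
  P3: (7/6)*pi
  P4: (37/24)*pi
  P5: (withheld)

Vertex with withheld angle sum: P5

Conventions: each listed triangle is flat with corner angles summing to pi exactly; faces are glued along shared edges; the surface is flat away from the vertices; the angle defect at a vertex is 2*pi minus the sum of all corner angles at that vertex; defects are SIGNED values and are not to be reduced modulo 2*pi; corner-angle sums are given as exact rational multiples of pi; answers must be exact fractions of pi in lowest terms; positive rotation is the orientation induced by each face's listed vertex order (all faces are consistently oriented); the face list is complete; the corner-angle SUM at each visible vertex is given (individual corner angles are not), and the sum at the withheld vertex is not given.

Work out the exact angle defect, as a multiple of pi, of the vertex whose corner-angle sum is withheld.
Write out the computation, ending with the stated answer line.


V = 6, E = 12, F = 8; chi = V - E + F = 2
Gauss-Bonnet: total defect = 2*pi*chi = 4*pi; visible defects sum to (7/2)*pi

Answer: defect(P5) = pi/2


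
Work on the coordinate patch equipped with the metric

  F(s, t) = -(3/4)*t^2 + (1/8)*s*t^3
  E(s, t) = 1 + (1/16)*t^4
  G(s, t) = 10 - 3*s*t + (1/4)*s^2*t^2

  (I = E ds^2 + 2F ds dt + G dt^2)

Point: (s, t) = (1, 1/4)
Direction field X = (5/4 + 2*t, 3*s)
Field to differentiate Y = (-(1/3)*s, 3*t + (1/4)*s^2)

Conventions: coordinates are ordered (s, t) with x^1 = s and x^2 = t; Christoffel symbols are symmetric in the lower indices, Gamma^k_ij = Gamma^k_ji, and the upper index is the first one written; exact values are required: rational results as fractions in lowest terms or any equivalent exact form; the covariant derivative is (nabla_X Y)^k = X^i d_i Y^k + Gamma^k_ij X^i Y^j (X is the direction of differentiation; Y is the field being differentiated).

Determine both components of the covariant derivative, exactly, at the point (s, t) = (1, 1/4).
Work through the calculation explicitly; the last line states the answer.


E = 4097/4096, F = -23/512, G = 593/64 at the point
E_s = 0, E_t = 1/256, F_s = 1/512, F_t = -45/128, G_s = -23/32, G_t = -23/8
EG - F^2 = 37953/4096;  g^inv = (4096/37953) * [[593/64, 23/512], [23/512, 4097/4096]]
first-kind symbols [ij,l] = (1/2)(d_i g_jl + d_j g_il - d_l g_ij): [ss,s] = E_s/2 = 0, [ss,t] = F_s - E_t/2 = 0, [st,s] = E_t/2 = 1/512, [st,t] = G_s/2 = -23/64, [tt,s] = F_t - G_s/2 = 1/128, [tt,t] = G_t/2 = -23/16
Gamma^s_ij = (G*[ij,s] - F*[ij,t])/(EG - F^2), Gamma^t_ij = (E*[ij,t] - F*[ij,s])/(EG - F^2)
Gamma_sss = 0, Gamma_sst = 8/37953, Gamma_stt = 32/37953, Gamma_tss = 0, Gamma_tst = -1472/37953, Gamma_ttt = -5888/37953
X = (7/4, 3), Y = (-1/3, 1) at the point

Answer: (nabla_X Y)^s = -29383/50604, (nabla_X Y)^t = 949381/101208


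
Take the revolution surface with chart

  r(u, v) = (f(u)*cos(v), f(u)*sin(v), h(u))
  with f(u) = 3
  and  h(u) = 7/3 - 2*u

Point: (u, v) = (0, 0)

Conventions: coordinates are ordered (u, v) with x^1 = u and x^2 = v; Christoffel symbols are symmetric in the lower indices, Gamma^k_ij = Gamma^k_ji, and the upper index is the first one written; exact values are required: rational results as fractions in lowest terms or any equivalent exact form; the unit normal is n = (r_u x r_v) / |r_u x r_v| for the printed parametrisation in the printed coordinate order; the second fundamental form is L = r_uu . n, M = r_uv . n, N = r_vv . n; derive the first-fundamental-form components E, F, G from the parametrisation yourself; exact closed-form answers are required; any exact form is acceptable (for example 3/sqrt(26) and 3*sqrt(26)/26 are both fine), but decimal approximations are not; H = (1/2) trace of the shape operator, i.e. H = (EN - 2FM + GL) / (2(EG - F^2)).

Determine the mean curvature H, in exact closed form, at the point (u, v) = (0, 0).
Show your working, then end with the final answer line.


f = 3, f' = 0, f'' = 0, h' = -2, h'' = 0
E = 4, F = 0, G = 9; answer radicand W^2 = 4
unnormalised second-form numerators: l = 0, m = 0, n = -6; L = l/sqrt(4), and similarly M = m/sqrt(W^2), N = n/sqrt(W^2)
H = (E*n - 2*F*m + G*l) / (2*(EG - F^2)*sqrt(W^2)); E*n - 2*F*m + G*l = -24, EG - F^2 = 36, so H = (-1/3)/sqrt(4)

Answer: H = -1/6


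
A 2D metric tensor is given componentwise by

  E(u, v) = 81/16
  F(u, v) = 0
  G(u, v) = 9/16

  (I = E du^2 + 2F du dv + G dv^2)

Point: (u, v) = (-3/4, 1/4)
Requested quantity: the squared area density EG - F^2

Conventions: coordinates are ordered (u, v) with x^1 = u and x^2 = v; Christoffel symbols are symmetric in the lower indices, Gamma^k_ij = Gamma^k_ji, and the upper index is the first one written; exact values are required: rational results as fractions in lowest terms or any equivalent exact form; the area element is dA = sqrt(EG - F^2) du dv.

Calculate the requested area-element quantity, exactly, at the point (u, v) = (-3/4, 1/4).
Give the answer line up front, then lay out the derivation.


Answer: EG - F^2 = 729/256

E = 81/16, F = 0, G = 9/16; EG - F^2 = 729/256


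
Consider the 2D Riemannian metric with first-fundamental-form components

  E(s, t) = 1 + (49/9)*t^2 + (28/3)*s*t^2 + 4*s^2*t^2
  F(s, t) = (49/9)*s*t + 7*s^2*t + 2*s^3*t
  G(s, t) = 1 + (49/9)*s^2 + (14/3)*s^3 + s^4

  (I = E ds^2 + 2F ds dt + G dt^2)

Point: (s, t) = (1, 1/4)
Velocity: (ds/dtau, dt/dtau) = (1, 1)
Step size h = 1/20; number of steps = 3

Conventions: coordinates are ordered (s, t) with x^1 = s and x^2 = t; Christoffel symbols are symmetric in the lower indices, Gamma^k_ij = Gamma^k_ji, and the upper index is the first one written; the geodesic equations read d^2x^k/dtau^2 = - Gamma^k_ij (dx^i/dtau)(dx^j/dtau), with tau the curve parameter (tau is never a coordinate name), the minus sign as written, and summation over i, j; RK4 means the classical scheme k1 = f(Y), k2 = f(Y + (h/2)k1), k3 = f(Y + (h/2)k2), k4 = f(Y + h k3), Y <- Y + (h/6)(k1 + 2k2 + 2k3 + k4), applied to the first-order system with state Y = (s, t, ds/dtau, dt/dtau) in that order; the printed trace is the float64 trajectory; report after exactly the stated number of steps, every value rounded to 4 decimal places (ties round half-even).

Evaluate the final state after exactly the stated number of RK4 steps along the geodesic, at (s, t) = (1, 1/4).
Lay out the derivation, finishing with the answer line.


f(Y) = (ds/dtau, dt/dtau, -Gamma^s_ij Y'^i Y'^j, -Gamma^t_ij Y'^i Y'^j) with the Gammas evaluated at the stage position; h = 0.050000; intermediate values shown to 6 dp
step 0: s = 1.0000, t = 0.2500, ds/dtau = 1.0000, dt/dtau = 1.0000
step 1:
  k1: at (s, t) = (1.000000, 0.250000), (ds/dtau, dt/dtau) = (1.000000, 1.000000); Gamma_sss = 0.040774, Gamma_sst = 0.353372, Gamma_stt = 0.000000, Gamma_tss = 0.125457, Gamma_tst = 1.087297, Gamma_ttt = 0.000000; k1 = (1.000000, 1.000000, -0.747517, -2.300052)
  k2: at (s, t) = (1.025000, 0.275000), (ds/dtau, dt/dtau) = (0.981312, 0.942499); Gamma_sss = 0.046354, Gamma_sst = 0.369430, Gamma_stt = 0.000000, Gamma_tss = 0.132374, Gamma_tst = 1.054978, Gamma_ttt = 0.000000; k2 = (0.981312, 0.942499, -0.728000, -2.078939)
  k3: at (s, t) = (1.024533, 0.273562), (ds/dtau, dt/dtau) = (0.981800, 0.948027); Gamma_sss = 0.045957, Gamma_sst = 0.368111, Gamma_stt = 0.000000, Gamma_tss = 0.131879, Gamma_tst = 1.056330, Gamma_ttt = 0.000000; k3 = (0.981800, 0.948027, -0.729555, -2.093528)
  k4: at (s, t) = (1.049090, 0.297401), (ds/dtau, dt/dtau) = (0.963522, 0.895324); Gamma_sss = 0.051141, Gamma_sst = 0.381018, Gamma_stt = 0.000000, Gamma_tss = 0.137693, Gamma_tst = 1.025867, Gamma_ttt = 0.000000; k4 = (0.963522, 0.895324, -0.704858, -1.897788)
  Y <- Y + (h/6)(k1 + 2k2 + 2k3 + k4): s = 1.0491, t = 0.2973, ds/dtau = 0.9636, dt/dtau = 0.8955
step 2:
  k1: at (s, t) = (1.049081, 0.297303), (ds/dtau, dt/dtau) = (0.963604, 0.895477); Gamma_sss = 0.051111, Gamma_sst = 0.380925, Gamma_stt = 0.000000, Gamma_tss = 0.137659, Gamma_tst = 1.025948, Gamma_ttt = 0.000000; k1 = (0.963604, 0.895477, -0.704847, -1.898371)
  k2: at (s, t) = (1.073171, 0.319690), (ds/dtau, dt/dtau) = (0.945983, 0.848018); Gamma_sss = 0.055780, Gamma_sst = 0.390811, Gamma_stt = 0.000000, Gamma_tss = 0.142391, Gamma_tst = 0.997630, Gamma_ttt = 0.000000; k2 = (0.945983, 0.848018, -0.676943, -1.728042)
  k3: at (s, t) = (1.072731, 0.318504), (ds/dtau, dt/dtau) = (0.946681, 0.852276); Gamma_sss = 0.055459, Gamma_sst = 0.389930, Gamma_stt = 0.000000, Gamma_tss = 0.142049, Gamma_tst = 0.998746, Gamma_ttt = 0.000000; k3 = (0.946681, 0.852276, -0.678920, -1.738948)
  k4: at (s, t) = (1.096415, 0.339917), (ds/dtau, dt/dtau) = (0.929658, 0.808529); Gamma_sss = 0.059741, Gamma_sst = 0.397741, Gamma_stt = 0.000000, Gamma_tss = 0.146018, Gamma_tst = 0.972153, Gamma_ttt = 0.000000; k4 = (0.929658, 0.808529, -0.649561, -1.587647)
  Y <- Y + (h/6)(k1 + 2k2 + 2k3 + k4): s = 1.0964, t = 0.3398, ds/dtau = 0.9297, dt/dtau = 0.8086
step 3:
  k1: at (s, t) = (1.096403, 0.339841), (ds/dtau, dt/dtau) = (0.929720, 0.808644); Gamma_sss = 0.059719, Gamma_sst = 0.397682, Gamma_stt = 0.000000, Gamma_tss = 0.145996, Gamma_tst = 0.972216, Gamma_ttt = 0.000000; k1 = (0.929720, 0.808644, -0.649584, -1.588043)
  k2: at (s, t) = (1.119646, 0.360057), (ds/dtau, dt/dtau) = (0.913480, 0.768942); Gamma_sss = 0.063546, Gamma_sst = 0.403506, Gamma_stt = 0.000000, Gamma_tss = 0.149219, Gamma_tst = 0.947517, Gamma_ttt = 0.000000; k2 = (0.913480, 0.768942, -0.619881, -1.455613)
  k3: at (s, t) = (1.119240, 0.359065), (ds/dtau, dt/dtau) = (0.914223, 0.772253); Gamma_sss = 0.063287, Gamma_sst = 0.402903, Gamma_stt = 0.000000, Gamma_tss = 0.148977, Gamma_tst = 0.948430, Gamma_ttt = 0.000000; k3 = (0.914223, 0.772253, -0.621804, -1.463721)
  k4: at (s, t) = (1.142114, 0.378454), (ds/dtau, dt/dtau) = (0.898630, 0.735457); Gamma_sss = 0.066772, Gamma_sst = 0.407344, Gamma_stt = 0.000000, Gamma_tss = 0.151665, Gamma_tst = 0.925242, Gamma_ttt = 0.000000; k4 = (0.898630, 0.735457, -0.592351, -1.345468)
  Y <- Y + (h/6)(k1 + 2k2 + 2k3 + k4): s = 1.1421, t = 0.3784, ds/dtau = 0.8987, dt/dtau = 0.7355

Answer: s = 1.1421, t = 0.3784, ds/dtau = 0.8987, dt/dtau = 0.7355
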